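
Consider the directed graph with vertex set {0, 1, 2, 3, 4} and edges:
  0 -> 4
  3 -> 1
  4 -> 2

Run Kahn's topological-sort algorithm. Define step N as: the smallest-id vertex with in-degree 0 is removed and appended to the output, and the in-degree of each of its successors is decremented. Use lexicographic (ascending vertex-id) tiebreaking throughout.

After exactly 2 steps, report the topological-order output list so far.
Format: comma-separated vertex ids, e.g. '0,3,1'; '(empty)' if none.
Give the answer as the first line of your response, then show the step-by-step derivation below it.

0,3

step 1: output 0; order=[0]; indeg=(0,1,1,0,0)
step 2: output 3; order=[0,3]; indeg=(0,0,1,0,0)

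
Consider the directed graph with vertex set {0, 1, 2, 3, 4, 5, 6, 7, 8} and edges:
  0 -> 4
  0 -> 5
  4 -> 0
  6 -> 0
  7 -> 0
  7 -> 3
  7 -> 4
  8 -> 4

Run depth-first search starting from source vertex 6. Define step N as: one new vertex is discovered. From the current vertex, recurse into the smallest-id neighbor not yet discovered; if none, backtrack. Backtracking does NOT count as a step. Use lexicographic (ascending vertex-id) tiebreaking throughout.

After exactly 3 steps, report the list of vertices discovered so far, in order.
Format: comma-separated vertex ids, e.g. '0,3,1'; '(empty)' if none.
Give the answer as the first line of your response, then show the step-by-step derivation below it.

6,0,4

step 1: discover 6; path=6; order=6
step 2: discover 0; path=6>0; order=6,0
step 3: discover 4; path=6>0>4; order=6,0,4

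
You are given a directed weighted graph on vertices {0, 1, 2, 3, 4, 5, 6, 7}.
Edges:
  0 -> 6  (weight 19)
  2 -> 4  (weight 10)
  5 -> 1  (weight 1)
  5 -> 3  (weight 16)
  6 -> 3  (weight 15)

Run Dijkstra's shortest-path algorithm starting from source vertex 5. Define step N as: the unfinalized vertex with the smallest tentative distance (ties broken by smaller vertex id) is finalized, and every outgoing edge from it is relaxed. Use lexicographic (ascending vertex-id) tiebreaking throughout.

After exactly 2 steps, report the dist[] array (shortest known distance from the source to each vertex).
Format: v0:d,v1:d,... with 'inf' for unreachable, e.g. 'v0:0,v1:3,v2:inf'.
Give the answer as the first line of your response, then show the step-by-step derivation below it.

v0:inf,v1:1,v2:inf,v3:16,v4:inf,v5:0,v6:inf,v7:inf

step 1: dist = v0:inf,v1:1,v2:inf,v3:16,v4:inf,v5:0,v6:inf,v7:inf
step 2: dist = v0:inf,v1:1,v2:inf,v3:16,v4:inf,v5:0,v6:inf,v7:inf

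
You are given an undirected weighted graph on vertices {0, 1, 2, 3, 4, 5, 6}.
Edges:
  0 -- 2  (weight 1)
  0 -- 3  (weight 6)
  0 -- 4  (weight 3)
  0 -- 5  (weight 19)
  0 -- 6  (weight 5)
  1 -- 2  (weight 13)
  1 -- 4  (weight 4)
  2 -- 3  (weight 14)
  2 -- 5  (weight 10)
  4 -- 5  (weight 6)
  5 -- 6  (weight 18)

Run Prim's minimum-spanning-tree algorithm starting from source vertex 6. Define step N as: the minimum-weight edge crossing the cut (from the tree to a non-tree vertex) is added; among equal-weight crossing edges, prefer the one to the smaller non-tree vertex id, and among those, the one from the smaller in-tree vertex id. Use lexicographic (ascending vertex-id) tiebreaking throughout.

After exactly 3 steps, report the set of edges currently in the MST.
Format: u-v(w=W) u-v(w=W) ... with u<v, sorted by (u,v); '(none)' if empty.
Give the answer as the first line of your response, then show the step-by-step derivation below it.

0-2(w=1) 0-4(w=3) 0-6(w=5)

step 1: add edge 0-6 (w=5); MST = {0-6(w=5)}
step 2: add edge 0-2 (w=1); MST = {0-2(w=1) 0-6(w=5)}
step 3: add edge 0-4 (w=3); MST = {0-2(w=1) 0-4(w=3) 0-6(w=5)}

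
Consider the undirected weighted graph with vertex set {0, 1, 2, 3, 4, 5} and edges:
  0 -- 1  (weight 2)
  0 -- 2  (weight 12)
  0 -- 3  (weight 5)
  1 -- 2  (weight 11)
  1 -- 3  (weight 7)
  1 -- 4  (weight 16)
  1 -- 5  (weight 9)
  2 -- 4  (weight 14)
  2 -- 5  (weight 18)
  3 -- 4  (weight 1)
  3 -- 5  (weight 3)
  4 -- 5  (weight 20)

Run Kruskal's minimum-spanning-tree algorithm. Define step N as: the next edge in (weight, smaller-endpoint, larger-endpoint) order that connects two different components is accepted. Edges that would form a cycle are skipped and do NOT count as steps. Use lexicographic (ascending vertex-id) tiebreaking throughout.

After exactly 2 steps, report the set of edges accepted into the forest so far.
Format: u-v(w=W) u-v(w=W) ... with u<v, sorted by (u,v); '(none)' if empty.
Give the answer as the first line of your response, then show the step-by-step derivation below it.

0-1(w=2) 3-4(w=1)

step 1: add edge 3-4 (w=1); MST = {3-4(w=1)}
step 2: add edge 0-1 (w=2); MST = {0-1(w=2) 3-4(w=1)}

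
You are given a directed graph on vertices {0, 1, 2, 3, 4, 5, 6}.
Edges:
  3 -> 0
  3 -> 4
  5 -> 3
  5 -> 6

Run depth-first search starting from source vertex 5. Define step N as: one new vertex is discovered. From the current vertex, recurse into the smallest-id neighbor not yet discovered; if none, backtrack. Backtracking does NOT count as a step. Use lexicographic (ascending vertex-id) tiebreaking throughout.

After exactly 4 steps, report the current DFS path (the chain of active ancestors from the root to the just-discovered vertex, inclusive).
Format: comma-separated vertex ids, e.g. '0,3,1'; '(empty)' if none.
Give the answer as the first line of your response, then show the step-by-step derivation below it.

5,3,4

step 1: discover 5; path=5; order=5
step 2: discover 3; path=5>3; order=5,3
step 3: discover 0; path=5>3>0; order=5,3,0
step 4: discover 4; path=5>3>4; order=5,3,0,4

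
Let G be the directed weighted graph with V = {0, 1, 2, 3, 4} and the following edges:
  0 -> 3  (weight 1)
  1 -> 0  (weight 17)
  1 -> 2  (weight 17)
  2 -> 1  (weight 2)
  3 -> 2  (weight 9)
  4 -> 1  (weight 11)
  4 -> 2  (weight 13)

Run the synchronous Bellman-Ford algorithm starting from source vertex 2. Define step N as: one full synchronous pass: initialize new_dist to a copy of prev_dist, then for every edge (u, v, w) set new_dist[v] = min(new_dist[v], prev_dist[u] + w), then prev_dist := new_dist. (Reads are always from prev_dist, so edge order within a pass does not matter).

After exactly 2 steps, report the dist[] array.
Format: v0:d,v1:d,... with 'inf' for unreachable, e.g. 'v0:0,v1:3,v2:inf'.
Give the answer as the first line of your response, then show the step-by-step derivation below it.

v0:19,v1:2,v2:0,v3:inf,v4:inf

step 1: dist = v0:inf,v1:2,v2:0,v3:inf,v4:inf
step 2: dist = v0:19,v1:2,v2:0,v3:inf,v4:inf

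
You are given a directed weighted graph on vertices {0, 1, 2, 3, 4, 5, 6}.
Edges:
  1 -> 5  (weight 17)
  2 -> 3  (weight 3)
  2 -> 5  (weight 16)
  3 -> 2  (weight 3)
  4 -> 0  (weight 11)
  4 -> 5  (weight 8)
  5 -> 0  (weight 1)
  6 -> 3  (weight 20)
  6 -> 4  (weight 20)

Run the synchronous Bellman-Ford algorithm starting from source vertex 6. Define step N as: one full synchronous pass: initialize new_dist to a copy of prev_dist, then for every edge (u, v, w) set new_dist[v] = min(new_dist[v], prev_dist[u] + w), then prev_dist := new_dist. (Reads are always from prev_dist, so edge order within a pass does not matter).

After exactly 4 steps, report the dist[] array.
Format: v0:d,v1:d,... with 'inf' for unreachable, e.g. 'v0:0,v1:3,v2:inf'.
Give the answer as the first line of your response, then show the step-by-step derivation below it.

v0:29,v1:inf,v2:23,v3:20,v4:20,v5:28,v6:0

step 1: dist = v0:inf,v1:inf,v2:inf,v3:20,v4:20,v5:inf,v6:0
step 2: dist = v0:31,v1:inf,v2:23,v3:20,v4:20,v5:28,v6:0
step 3: dist = v0:29,v1:inf,v2:23,v3:20,v4:20,v5:28,v6:0
step 4: dist = v0:29,v1:inf,v2:23,v3:20,v4:20,v5:28,v6:0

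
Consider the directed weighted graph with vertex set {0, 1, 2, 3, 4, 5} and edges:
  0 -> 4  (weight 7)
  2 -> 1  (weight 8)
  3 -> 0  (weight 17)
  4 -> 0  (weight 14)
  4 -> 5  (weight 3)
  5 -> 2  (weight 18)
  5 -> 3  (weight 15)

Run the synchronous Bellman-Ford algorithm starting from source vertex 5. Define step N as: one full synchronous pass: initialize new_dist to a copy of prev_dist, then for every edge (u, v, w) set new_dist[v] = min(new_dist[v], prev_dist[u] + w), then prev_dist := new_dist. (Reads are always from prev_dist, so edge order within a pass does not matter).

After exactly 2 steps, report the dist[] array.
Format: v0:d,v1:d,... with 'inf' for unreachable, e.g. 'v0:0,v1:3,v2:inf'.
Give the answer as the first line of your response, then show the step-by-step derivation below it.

v0:32,v1:26,v2:18,v3:15,v4:inf,v5:0

step 1: dist = v0:inf,v1:inf,v2:18,v3:15,v4:inf,v5:0
step 2: dist = v0:32,v1:26,v2:18,v3:15,v4:inf,v5:0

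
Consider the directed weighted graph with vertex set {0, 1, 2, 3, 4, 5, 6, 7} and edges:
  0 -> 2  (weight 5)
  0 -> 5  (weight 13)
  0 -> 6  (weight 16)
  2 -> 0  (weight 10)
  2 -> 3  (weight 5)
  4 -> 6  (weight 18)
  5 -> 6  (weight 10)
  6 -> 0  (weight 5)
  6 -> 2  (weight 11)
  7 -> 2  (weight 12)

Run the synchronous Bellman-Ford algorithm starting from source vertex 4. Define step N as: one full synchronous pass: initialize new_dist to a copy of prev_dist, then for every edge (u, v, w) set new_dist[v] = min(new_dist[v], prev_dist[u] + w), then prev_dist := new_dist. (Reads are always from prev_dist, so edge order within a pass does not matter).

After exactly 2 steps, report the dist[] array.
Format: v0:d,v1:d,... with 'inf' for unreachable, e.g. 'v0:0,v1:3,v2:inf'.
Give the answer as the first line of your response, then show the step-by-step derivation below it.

v0:23,v1:inf,v2:29,v3:inf,v4:0,v5:inf,v6:18,v7:inf

step 1: dist = v0:inf,v1:inf,v2:inf,v3:inf,v4:0,v5:inf,v6:18,v7:inf
step 2: dist = v0:23,v1:inf,v2:29,v3:inf,v4:0,v5:inf,v6:18,v7:inf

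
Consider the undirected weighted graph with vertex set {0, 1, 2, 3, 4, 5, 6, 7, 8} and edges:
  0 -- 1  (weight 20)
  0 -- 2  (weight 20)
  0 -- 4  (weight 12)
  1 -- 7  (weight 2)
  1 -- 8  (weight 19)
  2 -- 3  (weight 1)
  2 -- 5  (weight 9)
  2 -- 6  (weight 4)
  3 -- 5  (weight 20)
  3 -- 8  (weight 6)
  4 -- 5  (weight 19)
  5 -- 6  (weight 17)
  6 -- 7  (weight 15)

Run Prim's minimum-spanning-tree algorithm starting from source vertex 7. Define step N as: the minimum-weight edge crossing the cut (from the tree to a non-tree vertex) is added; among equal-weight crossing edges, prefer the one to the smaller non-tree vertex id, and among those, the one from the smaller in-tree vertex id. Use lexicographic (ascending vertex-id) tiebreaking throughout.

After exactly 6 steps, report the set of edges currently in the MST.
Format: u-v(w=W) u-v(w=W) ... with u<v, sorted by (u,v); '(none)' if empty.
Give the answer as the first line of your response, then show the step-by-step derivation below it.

1-7(w=2) 2-3(w=1) 2-5(w=9) 2-6(w=4) 3-8(w=6) 6-7(w=15)

step 1: add edge 1-7 (w=2); MST = {1-7(w=2)}
step 2: add edge 6-7 (w=15); MST = {1-7(w=2) 6-7(w=15)}
step 3: add edge 2-6 (w=4); MST = {1-7(w=2) 2-6(w=4) 6-7(w=15)}
step 4: add edge 2-3 (w=1); MST = {1-7(w=2) 2-3(w=1) 2-6(w=4) 6-7(w=15)}
step 5: add edge 3-8 (w=6); MST = {1-7(w=2) 2-3(w=1) 2-6(w=4) 3-8(w=6) 6-7(w=15)}
step 6: add edge 2-5 (w=9); MST = {1-7(w=2) 2-3(w=1) 2-5(w=9) 2-6(w=4) 3-8(w=6) 6-7(w=15)}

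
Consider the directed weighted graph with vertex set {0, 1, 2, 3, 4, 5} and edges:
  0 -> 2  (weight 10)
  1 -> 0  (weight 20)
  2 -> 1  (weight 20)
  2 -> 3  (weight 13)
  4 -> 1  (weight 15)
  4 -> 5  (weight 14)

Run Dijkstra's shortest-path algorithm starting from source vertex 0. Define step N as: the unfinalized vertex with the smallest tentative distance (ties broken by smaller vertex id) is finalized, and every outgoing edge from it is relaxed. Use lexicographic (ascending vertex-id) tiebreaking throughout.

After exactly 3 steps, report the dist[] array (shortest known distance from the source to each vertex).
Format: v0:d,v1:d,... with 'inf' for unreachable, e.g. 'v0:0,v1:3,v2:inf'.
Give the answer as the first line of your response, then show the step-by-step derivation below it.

v0:0,v1:30,v2:10,v3:23,v4:inf,v5:inf

step 1: dist = v0:0,v1:inf,v2:10,v3:inf,v4:inf,v5:inf
step 2: dist = v0:0,v1:30,v2:10,v3:23,v4:inf,v5:inf
step 3: dist = v0:0,v1:30,v2:10,v3:23,v4:inf,v5:inf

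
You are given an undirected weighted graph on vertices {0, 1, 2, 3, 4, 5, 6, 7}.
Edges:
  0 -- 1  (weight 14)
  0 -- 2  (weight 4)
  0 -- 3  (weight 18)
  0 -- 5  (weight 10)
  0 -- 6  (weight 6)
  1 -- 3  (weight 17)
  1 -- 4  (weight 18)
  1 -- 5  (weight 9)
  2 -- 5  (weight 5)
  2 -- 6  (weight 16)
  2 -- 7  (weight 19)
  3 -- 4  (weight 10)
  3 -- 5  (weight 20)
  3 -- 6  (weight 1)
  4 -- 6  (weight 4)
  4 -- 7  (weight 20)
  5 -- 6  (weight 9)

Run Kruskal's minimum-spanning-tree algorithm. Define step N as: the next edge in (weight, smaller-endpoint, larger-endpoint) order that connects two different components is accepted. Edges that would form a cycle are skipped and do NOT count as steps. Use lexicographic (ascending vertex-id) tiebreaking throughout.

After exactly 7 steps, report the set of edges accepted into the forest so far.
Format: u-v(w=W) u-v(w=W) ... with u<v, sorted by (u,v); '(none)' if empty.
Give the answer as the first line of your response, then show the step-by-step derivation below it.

0-2(w=4) 0-6(w=6) 1-5(w=9) 2-5(w=5) 2-7(w=19) 3-6(w=1) 4-6(w=4)

step 1: add edge 3-6 (w=1); MST = {3-6(w=1)}
step 2: add edge 0-2 (w=4); MST = {0-2(w=4) 3-6(w=1)}
step 3: add edge 4-6 (w=4); MST = {0-2(w=4) 3-6(w=1) 4-6(w=4)}
step 4: add edge 2-5 (w=5); MST = {0-2(w=4) 2-5(w=5) 3-6(w=1) 4-6(w=4)}
step 5: add edge 0-6 (w=6); MST = {0-2(w=4) 0-6(w=6) 2-5(w=5) 3-6(w=1) 4-6(w=4)}
step 6: add edge 1-5 (w=9); MST = {0-2(w=4) 0-6(w=6) 1-5(w=9) 2-5(w=5) 3-6(w=1) 4-6(w=4)}
step 7: add edge 2-7 (w=19); MST = {0-2(w=4) 0-6(w=6) 1-5(w=9) 2-5(w=5) 2-7(w=19) 3-6(w=1) 4-6(w=4)}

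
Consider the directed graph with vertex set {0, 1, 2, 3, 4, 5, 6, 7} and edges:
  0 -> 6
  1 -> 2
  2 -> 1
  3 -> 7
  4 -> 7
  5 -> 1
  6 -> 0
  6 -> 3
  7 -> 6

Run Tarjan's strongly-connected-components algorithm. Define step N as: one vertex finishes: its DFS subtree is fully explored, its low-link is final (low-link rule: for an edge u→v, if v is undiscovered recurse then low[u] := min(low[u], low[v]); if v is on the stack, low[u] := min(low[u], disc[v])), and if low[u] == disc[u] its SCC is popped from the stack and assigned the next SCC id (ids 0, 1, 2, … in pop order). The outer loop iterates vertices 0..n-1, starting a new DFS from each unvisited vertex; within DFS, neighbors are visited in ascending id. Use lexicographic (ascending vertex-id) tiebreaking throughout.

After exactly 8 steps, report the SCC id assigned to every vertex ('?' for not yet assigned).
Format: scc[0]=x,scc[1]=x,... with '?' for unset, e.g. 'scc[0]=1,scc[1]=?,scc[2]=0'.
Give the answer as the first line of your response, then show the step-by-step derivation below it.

scc[0]=0,scc[1]=1,scc[2]=1,scc[3]=0,scc[4]=2,scc[5]=3,scc[6]=0,scc[7]=0

step 1: low=(low[0]=0,low[1]=?,low[2]=?,low[3]=2,low[4]=?,low[5]=?,low[6]=0,low[7]=1); scc=(scc[0]=?,scc[1]=?,scc[2]=?,scc[3]=?,scc[4]=?,scc[5]=?,scc[6]=?,scc[7]=?)
step 2: low=(low[0]=0,low[1]=?,low[2]=?,low[3]=1,low[4]=?,low[5]=?,low[6]=0,low[7]=1); scc=(scc[0]=?,scc[1]=?,scc[2]=?,scc[3]=?,scc[4]=?,scc[5]=?,scc[6]=?,scc[7]=?)
step 3: low=(low[0]=0,low[1]=?,low[2]=?,low[3]=1,low[4]=?,low[5]=?,low[6]=0,low[7]=1); scc=(scc[0]=?,scc[1]=?,scc[2]=?,scc[3]=?,scc[4]=?,scc[5]=?,scc[6]=?,scc[7]=?)
step 4: low=(low[0]=0,low[1]=?,low[2]=?,low[3]=1,low[4]=?,low[5]=?,low[6]=0,low[7]=1); scc=(scc[0]=0,scc[1]=?,scc[2]=?,scc[3]=0,scc[4]=?,scc[5]=?,scc[6]=0,scc[7]=0)
step 5: low=(low[0]=0,low[1]=4,low[2]=4,low[3]=1,low[4]=?,low[5]=?,low[6]=0,low[7]=1); scc=(scc[0]=0,scc[1]=?,scc[2]=?,scc[3]=0,scc[4]=?,scc[5]=?,scc[6]=0,scc[7]=0)
step 6: low=(low[0]=0,low[1]=4,low[2]=4,low[3]=1,low[4]=?,low[5]=?,low[6]=0,low[7]=1); scc=(scc[0]=0,scc[1]=1,scc[2]=1,scc[3]=0,scc[4]=?,scc[5]=?,scc[6]=0,scc[7]=0)
step 7: low=(low[0]=0,low[1]=4,low[2]=4,low[3]=1,low[4]=6,low[5]=?,low[6]=0,low[7]=1); scc=(scc[0]=0,scc[1]=1,scc[2]=1,scc[3]=0,scc[4]=2,scc[5]=?,scc[6]=0,scc[7]=0)
step 8: low=(low[0]=0,low[1]=4,low[2]=4,low[3]=1,low[4]=6,low[5]=7,low[6]=0,low[7]=1); scc=(scc[0]=0,scc[1]=1,scc[2]=1,scc[3]=0,scc[4]=2,scc[5]=3,scc[6]=0,scc[7]=0)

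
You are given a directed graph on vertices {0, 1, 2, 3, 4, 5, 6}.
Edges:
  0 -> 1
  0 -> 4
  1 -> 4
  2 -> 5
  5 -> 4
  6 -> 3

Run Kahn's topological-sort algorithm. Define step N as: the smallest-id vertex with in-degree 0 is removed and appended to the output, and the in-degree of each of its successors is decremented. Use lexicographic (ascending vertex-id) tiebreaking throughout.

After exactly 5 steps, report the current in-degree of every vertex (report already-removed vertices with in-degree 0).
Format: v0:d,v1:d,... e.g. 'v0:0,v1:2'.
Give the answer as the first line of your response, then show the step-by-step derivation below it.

v0:0,v1:0,v2:0,v3:1,v4:0,v5:0,v6:0

step 1: output 0; order=[0]; indeg=(0,0,0,1,2,1,0)
step 2: output 1; order=[0,1]; indeg=(0,0,0,1,1,1,0)
step 3: output 2; order=[0,1,2]; indeg=(0,0,0,1,1,0,0)
step 4: output 5; order=[0,1,2,5]; indeg=(0,0,0,1,0,0,0)
step 5: output 4; order=[0,1,2,5,4]; indeg=(0,0,0,1,0,0,0)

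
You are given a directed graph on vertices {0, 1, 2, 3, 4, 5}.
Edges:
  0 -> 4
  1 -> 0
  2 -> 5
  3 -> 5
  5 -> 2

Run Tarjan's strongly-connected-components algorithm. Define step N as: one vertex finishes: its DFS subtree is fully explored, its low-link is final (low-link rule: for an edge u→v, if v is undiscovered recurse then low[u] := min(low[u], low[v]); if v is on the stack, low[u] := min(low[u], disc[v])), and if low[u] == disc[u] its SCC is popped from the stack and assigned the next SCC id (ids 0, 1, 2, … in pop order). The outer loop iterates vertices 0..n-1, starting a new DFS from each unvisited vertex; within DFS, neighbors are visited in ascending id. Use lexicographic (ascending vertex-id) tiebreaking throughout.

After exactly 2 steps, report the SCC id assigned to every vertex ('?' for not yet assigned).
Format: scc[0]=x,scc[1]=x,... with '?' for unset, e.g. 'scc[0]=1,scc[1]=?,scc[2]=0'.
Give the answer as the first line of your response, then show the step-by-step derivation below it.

scc[0]=1,scc[1]=?,scc[2]=?,scc[3]=?,scc[4]=0,scc[5]=?

step 1: low=(low[0]=0,low[1]=?,low[2]=?,low[3]=?,low[4]=1,low[5]=?); scc=(scc[0]=?,scc[1]=?,scc[2]=?,scc[3]=?,scc[4]=0,scc[5]=?)
step 2: low=(low[0]=0,low[1]=?,low[2]=?,low[3]=?,low[4]=1,low[5]=?); scc=(scc[0]=1,scc[1]=?,scc[2]=?,scc[3]=?,scc[4]=0,scc[5]=?)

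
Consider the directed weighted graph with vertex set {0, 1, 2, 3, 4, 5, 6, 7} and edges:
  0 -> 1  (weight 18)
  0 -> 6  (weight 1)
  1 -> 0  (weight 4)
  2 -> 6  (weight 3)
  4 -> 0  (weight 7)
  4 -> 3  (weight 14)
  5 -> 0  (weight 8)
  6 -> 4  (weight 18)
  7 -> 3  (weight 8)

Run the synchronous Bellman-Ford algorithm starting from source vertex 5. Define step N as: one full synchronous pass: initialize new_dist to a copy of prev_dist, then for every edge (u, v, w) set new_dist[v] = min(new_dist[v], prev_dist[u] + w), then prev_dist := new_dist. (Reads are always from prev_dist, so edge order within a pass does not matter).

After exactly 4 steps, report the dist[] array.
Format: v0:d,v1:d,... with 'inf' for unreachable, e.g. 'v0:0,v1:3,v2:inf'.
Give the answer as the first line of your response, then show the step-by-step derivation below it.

v0:8,v1:26,v2:inf,v3:41,v4:27,v5:0,v6:9,v7:inf

step 1: dist = v0:8,v1:inf,v2:inf,v3:inf,v4:inf,v5:0,v6:inf,v7:inf
step 2: dist = v0:8,v1:26,v2:inf,v3:inf,v4:inf,v5:0,v6:9,v7:inf
step 3: dist = v0:8,v1:26,v2:inf,v3:inf,v4:27,v5:0,v6:9,v7:inf
step 4: dist = v0:8,v1:26,v2:inf,v3:41,v4:27,v5:0,v6:9,v7:inf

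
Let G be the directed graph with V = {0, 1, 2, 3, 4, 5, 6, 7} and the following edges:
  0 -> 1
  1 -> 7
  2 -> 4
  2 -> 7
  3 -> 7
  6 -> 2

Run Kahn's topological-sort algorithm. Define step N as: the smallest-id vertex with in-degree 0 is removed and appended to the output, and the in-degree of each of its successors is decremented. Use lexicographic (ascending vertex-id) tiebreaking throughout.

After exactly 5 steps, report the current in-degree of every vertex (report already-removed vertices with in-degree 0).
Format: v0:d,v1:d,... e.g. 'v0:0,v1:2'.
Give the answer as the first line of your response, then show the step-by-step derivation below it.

v0:0,v1:0,v2:0,v3:0,v4:1,v5:0,v6:0,v7:1

step 1: output 0; order=[0]; indeg=(0,0,1,0,1,0,0,3)
step 2: output 1; order=[0,1]; indeg=(0,0,1,0,1,0,0,2)
step 3: output 3; order=[0,1,3]; indeg=(0,0,1,0,1,0,0,1)
step 4: output 5; order=[0,1,3,5]; indeg=(0,0,1,0,1,0,0,1)
step 5: output 6; order=[0,1,3,5,6]; indeg=(0,0,0,0,1,0,0,1)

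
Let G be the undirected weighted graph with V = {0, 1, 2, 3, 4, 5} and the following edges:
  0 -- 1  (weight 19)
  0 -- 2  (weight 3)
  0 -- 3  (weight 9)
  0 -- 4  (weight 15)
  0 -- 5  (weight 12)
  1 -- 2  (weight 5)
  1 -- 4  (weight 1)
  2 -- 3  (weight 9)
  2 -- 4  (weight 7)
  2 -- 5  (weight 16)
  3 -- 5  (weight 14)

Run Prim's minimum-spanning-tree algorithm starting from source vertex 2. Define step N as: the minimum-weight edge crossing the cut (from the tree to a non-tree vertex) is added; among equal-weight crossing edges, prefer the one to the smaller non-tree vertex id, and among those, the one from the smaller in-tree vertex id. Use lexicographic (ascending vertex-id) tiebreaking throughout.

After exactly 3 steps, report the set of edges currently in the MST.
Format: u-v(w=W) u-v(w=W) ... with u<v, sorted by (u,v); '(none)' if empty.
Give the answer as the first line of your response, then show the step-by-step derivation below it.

0-2(w=3) 1-2(w=5) 1-4(w=1)

step 1: add edge 0-2 (w=3); MST = {0-2(w=3)}
step 2: add edge 1-2 (w=5); MST = {0-2(w=3) 1-2(w=5)}
step 3: add edge 1-4 (w=1); MST = {0-2(w=3) 1-2(w=5) 1-4(w=1)}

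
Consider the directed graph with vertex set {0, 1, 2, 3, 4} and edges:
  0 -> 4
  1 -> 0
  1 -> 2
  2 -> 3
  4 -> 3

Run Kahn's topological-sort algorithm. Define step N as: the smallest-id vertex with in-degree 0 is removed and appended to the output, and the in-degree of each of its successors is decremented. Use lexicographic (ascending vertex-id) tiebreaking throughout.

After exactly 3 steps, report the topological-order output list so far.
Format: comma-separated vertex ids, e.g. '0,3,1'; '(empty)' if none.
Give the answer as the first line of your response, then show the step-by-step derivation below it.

1,0,2

step 1: output 1; order=[1]; indeg=(0,0,0,2,1)
step 2: output 0; order=[1,0]; indeg=(0,0,0,2,0)
step 3: output 2; order=[1,0,2]; indeg=(0,0,0,1,0)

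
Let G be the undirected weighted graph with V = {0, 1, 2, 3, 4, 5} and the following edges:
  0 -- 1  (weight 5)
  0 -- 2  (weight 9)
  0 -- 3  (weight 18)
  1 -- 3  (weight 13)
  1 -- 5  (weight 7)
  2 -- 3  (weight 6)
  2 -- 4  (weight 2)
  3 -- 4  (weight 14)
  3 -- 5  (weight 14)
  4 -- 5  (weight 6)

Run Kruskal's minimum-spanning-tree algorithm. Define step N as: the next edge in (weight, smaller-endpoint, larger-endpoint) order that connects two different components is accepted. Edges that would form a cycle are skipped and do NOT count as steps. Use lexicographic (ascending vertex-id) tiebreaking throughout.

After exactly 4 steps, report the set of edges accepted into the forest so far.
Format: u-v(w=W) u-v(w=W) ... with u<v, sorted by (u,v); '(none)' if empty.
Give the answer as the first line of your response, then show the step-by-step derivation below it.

0-1(w=5) 2-3(w=6) 2-4(w=2) 4-5(w=6)

step 1: add edge 2-4 (w=2); MST = {2-4(w=2)}
step 2: add edge 0-1 (w=5); MST = {0-1(w=5) 2-4(w=2)}
step 3: add edge 2-3 (w=6); MST = {0-1(w=5) 2-3(w=6) 2-4(w=2)}
step 4: add edge 4-5 (w=6); MST = {0-1(w=5) 2-3(w=6) 2-4(w=2) 4-5(w=6)}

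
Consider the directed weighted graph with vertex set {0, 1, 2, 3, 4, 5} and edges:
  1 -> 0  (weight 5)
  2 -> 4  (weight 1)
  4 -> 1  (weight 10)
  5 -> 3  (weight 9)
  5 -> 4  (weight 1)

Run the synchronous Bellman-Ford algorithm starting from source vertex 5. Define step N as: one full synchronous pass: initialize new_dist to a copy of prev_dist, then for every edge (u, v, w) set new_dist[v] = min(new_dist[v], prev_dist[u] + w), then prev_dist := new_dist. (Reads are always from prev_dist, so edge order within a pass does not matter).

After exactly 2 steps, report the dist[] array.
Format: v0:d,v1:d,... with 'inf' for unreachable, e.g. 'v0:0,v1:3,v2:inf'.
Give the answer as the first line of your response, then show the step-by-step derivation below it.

v0:inf,v1:11,v2:inf,v3:9,v4:1,v5:0

step 1: dist = v0:inf,v1:inf,v2:inf,v3:9,v4:1,v5:0
step 2: dist = v0:inf,v1:11,v2:inf,v3:9,v4:1,v5:0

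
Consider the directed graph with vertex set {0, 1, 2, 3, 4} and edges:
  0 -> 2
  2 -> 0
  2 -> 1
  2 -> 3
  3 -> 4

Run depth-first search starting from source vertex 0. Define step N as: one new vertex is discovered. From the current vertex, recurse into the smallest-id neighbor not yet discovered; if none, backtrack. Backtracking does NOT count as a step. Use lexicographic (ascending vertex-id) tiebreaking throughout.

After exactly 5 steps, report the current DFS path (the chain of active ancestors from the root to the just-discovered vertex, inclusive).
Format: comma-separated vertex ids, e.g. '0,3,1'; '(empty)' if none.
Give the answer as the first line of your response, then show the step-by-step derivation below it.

0,2,3,4

step 1: discover 0; path=0; order=0
step 2: discover 2; path=0>2; order=0,2
step 3: discover 1; path=0>2>1; order=0,2,1
step 4: discover 3; path=0>2>3; order=0,2,1,3
step 5: discover 4; path=0>2>3>4; order=0,2,1,3,4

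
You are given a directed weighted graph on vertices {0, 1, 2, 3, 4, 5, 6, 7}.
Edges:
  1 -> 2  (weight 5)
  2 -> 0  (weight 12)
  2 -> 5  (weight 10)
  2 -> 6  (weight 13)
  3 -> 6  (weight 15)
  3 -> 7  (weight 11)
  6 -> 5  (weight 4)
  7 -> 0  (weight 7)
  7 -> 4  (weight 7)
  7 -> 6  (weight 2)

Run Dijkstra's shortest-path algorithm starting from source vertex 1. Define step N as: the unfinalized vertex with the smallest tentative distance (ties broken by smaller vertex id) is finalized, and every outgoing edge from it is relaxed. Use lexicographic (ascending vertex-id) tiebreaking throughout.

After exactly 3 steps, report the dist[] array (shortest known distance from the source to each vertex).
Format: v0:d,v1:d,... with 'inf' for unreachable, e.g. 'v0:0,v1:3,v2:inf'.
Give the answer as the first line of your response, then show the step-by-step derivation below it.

v0:17,v1:0,v2:5,v3:inf,v4:inf,v5:15,v6:18,v7:inf

step 1: dist = v0:inf,v1:0,v2:5,v3:inf,v4:inf,v5:inf,v6:inf,v7:inf
step 2: dist = v0:17,v1:0,v2:5,v3:inf,v4:inf,v5:15,v6:18,v7:inf
step 3: dist = v0:17,v1:0,v2:5,v3:inf,v4:inf,v5:15,v6:18,v7:inf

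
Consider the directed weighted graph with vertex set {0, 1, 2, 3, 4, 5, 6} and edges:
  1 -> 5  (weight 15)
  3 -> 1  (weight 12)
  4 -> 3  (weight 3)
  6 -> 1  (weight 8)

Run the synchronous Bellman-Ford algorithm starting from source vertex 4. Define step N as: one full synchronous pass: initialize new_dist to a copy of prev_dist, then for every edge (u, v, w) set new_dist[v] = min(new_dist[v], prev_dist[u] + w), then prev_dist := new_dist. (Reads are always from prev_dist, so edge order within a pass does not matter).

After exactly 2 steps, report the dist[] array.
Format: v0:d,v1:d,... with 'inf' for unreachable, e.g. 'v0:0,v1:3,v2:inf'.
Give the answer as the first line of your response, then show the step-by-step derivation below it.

v0:inf,v1:15,v2:inf,v3:3,v4:0,v5:inf,v6:inf

step 1: dist = v0:inf,v1:inf,v2:inf,v3:3,v4:0,v5:inf,v6:inf
step 2: dist = v0:inf,v1:15,v2:inf,v3:3,v4:0,v5:inf,v6:inf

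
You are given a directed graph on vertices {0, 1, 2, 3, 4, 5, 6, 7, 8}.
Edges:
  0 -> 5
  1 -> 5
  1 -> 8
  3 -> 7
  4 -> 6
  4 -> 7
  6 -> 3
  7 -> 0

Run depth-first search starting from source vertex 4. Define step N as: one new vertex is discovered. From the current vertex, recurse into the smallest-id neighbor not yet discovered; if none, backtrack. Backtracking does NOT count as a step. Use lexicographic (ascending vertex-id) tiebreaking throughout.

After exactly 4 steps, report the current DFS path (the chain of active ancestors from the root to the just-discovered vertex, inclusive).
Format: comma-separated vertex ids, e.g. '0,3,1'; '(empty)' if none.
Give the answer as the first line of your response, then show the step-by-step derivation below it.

4,6,3,7

step 1: discover 4; path=4; order=4
step 2: discover 6; path=4>6; order=4,6
step 3: discover 3; path=4>6>3; order=4,6,3
step 4: discover 7; path=4>6>3>7; order=4,6,3,7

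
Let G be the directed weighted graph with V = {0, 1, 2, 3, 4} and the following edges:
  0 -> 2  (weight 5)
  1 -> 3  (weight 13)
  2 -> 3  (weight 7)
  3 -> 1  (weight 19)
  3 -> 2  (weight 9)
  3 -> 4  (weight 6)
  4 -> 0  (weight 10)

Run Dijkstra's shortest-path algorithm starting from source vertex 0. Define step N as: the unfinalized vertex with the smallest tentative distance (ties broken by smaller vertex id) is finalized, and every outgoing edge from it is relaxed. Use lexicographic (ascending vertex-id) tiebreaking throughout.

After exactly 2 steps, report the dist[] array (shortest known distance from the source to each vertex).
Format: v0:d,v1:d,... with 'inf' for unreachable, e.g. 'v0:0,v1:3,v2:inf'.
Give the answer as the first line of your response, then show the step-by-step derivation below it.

v0:0,v1:inf,v2:5,v3:12,v4:inf

step 1: dist = v0:0,v1:inf,v2:5,v3:inf,v4:inf
step 2: dist = v0:0,v1:inf,v2:5,v3:12,v4:inf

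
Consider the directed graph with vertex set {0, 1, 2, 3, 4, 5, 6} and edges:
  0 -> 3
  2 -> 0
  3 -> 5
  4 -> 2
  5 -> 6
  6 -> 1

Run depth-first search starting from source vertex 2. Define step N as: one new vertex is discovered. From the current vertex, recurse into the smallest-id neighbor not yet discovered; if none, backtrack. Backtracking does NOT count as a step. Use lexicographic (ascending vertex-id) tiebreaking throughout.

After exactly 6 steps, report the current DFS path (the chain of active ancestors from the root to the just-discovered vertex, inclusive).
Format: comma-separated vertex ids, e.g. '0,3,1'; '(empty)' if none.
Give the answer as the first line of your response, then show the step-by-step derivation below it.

2,0,3,5,6,1

step 1: discover 2; path=2; order=2
step 2: discover 0; path=2>0; order=2,0
step 3: discover 3; path=2>0>3; order=2,0,3
step 4: discover 5; path=2>0>3>5; order=2,0,3,5
step 5: discover 6; path=2>0>3>5>6; order=2,0,3,5,6
step 6: discover 1; path=2>0>3>5>6>1; order=2,0,3,5,6,1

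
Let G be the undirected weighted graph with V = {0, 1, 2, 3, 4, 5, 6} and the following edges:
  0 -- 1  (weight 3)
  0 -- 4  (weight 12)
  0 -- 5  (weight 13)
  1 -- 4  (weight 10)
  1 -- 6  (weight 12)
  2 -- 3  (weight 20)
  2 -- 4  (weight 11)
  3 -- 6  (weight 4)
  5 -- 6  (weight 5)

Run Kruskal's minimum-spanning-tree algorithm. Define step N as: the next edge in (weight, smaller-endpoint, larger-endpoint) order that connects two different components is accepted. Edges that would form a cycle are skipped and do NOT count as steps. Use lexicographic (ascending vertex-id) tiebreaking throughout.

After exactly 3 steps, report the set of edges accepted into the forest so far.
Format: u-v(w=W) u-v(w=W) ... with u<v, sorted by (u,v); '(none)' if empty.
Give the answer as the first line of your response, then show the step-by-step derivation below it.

0-1(w=3) 3-6(w=4) 5-6(w=5)

step 1: add edge 0-1 (w=3); MST = {0-1(w=3)}
step 2: add edge 3-6 (w=4); MST = {0-1(w=3) 3-6(w=4)}
step 3: add edge 5-6 (w=5); MST = {0-1(w=3) 3-6(w=4) 5-6(w=5)}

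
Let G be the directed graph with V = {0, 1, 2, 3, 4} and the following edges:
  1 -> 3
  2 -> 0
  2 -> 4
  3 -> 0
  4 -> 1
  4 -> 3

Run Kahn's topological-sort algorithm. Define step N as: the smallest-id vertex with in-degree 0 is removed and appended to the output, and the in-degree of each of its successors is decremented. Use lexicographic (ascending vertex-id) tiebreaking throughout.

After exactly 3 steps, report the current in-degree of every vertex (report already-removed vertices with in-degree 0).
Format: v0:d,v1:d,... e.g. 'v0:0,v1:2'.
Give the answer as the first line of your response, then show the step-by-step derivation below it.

v0:1,v1:0,v2:0,v3:0,v4:0

step 1: output 2; order=[2]; indeg=(1,1,0,2,0)
step 2: output 4; order=[2,4]; indeg=(1,0,0,1,0)
step 3: output 1; order=[2,4,1]; indeg=(1,0,0,0,0)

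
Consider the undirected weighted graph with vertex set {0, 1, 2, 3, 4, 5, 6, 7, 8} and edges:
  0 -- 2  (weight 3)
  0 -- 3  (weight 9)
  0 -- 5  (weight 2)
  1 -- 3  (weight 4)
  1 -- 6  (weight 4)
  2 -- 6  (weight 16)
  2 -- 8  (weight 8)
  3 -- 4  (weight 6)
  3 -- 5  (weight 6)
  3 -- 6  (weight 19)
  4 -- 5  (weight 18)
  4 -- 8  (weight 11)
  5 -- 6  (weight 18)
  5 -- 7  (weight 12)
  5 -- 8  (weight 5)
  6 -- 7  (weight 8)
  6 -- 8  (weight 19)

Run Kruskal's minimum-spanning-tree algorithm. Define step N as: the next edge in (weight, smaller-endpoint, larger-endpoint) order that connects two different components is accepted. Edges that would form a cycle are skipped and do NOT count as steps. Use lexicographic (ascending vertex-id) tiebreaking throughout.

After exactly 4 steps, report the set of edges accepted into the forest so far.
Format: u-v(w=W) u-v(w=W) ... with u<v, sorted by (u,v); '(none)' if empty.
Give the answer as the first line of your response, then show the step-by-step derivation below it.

0-2(w=3) 0-5(w=2) 1-3(w=4) 1-6(w=4)

step 1: add edge 0-5 (w=2); MST = {0-5(w=2)}
step 2: add edge 0-2 (w=3); MST = {0-2(w=3) 0-5(w=2)}
step 3: add edge 1-3 (w=4); MST = {0-2(w=3) 0-5(w=2) 1-3(w=4)}
step 4: add edge 1-6 (w=4); MST = {0-2(w=3) 0-5(w=2) 1-3(w=4) 1-6(w=4)}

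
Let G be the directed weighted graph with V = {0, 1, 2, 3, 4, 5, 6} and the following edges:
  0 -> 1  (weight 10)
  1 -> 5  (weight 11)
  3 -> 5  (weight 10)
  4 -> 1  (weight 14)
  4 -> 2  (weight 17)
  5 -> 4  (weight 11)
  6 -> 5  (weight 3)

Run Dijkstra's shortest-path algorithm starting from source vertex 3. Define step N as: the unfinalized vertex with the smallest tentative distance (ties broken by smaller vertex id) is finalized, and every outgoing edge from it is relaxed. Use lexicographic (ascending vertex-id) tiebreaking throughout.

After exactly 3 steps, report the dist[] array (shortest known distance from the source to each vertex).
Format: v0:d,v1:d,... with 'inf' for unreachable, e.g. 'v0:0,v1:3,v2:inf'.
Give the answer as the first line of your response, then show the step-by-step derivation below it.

v0:inf,v1:35,v2:38,v3:0,v4:21,v5:10,v6:inf

step 1: dist = v0:inf,v1:inf,v2:inf,v3:0,v4:inf,v5:10,v6:inf
step 2: dist = v0:inf,v1:inf,v2:inf,v3:0,v4:21,v5:10,v6:inf
step 3: dist = v0:inf,v1:35,v2:38,v3:0,v4:21,v5:10,v6:inf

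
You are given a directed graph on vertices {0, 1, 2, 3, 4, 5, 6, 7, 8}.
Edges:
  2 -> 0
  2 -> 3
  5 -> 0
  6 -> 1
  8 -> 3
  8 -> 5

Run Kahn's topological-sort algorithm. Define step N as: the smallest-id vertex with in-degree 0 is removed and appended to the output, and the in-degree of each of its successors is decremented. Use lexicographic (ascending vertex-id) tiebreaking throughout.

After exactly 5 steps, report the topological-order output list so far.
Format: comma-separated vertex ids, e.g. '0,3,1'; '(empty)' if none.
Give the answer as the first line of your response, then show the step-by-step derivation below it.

2,4,6,1,7

step 1: output 2; order=[2]; indeg=(1,1,0,1,0,1,0,0,0)
step 2: output 4; order=[2,4]; indeg=(1,1,0,1,0,1,0,0,0)
step 3: output 6; order=[2,4,6]; indeg=(1,0,0,1,0,1,0,0,0)
step 4: output 1; order=[2,4,6,1]; indeg=(1,0,0,1,0,1,0,0,0)
step 5: output 7; order=[2,4,6,1,7]; indeg=(1,0,0,1,0,1,0,0,0)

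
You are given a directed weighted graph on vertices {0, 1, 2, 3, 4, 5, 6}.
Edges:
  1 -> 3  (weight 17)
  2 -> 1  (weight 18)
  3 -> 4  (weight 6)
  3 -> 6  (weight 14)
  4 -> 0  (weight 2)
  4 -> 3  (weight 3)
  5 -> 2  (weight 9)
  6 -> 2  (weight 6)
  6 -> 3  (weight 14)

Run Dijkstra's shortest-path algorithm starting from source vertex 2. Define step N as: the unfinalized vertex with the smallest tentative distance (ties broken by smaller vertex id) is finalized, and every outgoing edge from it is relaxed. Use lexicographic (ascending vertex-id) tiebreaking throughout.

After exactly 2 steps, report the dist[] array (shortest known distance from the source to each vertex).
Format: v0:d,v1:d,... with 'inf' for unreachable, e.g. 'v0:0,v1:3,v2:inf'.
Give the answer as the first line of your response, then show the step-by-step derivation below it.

v0:inf,v1:18,v2:0,v3:35,v4:inf,v5:inf,v6:inf

step 1: dist = v0:inf,v1:18,v2:0,v3:inf,v4:inf,v5:inf,v6:inf
step 2: dist = v0:inf,v1:18,v2:0,v3:35,v4:inf,v5:inf,v6:inf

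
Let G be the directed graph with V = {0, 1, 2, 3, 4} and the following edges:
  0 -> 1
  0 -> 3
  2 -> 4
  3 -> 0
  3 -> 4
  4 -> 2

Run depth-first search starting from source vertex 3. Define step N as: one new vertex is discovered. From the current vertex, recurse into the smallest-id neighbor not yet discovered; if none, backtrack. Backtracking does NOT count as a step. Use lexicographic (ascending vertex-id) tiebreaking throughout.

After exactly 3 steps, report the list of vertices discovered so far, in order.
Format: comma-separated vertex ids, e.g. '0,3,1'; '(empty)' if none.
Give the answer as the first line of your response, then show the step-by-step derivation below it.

3,0,1

step 1: discover 3; path=3; order=3
step 2: discover 0; path=3>0; order=3,0
step 3: discover 1; path=3>0>1; order=3,0,1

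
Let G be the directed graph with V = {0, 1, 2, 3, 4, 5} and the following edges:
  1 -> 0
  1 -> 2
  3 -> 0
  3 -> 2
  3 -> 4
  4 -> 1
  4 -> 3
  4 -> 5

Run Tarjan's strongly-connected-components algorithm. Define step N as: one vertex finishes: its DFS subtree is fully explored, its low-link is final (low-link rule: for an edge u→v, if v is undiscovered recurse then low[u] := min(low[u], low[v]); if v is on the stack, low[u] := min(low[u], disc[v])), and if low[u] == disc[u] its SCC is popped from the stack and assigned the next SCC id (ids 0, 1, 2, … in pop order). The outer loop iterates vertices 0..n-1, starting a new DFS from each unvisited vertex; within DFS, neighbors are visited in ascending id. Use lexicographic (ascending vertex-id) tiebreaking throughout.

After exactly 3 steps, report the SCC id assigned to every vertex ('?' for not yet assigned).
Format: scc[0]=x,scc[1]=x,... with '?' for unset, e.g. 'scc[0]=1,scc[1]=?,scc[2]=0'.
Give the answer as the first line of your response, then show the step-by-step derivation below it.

scc[0]=0,scc[1]=2,scc[2]=1,scc[3]=?,scc[4]=?,scc[5]=?

step 1: low=(low[0]=0,low[1]=?,low[2]=?,low[3]=?,low[4]=?,low[5]=?); scc=(scc[0]=0,scc[1]=?,scc[2]=?,scc[3]=?,scc[4]=?,scc[5]=?)
step 2: low=(low[0]=0,low[1]=1,low[2]=2,low[3]=?,low[4]=?,low[5]=?); scc=(scc[0]=0,scc[1]=?,scc[2]=1,scc[3]=?,scc[4]=?,scc[5]=?)
step 3: low=(low[0]=0,low[1]=1,low[2]=2,low[3]=?,low[4]=?,low[5]=?); scc=(scc[0]=0,scc[1]=2,scc[2]=1,scc[3]=?,scc[4]=?,scc[5]=?)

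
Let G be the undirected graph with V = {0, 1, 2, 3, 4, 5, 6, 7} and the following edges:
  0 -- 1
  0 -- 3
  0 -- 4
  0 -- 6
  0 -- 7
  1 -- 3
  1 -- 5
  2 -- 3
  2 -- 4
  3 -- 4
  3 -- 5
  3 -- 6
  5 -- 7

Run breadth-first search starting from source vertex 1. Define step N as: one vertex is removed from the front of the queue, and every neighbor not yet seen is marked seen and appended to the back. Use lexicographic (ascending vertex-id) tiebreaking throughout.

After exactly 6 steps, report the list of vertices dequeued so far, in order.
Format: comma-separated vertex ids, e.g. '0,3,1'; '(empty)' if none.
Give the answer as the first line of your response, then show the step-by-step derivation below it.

1,0,3,5,4,6

step 1: dequeue 1; queue=[0,3,5]; order=1
step 2: dequeue 0; queue=[3,5,4,6,7]; order=1,0
step 3: dequeue 3; queue=[5,4,6,7,2]; order=1,0,3
step 4: dequeue 5; queue=[4,6,7,2]; order=1,0,3,5
step 5: dequeue 4; queue=[6,7,2]; order=1,0,3,5,4
step 6: dequeue 6; queue=[7,2]; order=1,0,3,5,4,6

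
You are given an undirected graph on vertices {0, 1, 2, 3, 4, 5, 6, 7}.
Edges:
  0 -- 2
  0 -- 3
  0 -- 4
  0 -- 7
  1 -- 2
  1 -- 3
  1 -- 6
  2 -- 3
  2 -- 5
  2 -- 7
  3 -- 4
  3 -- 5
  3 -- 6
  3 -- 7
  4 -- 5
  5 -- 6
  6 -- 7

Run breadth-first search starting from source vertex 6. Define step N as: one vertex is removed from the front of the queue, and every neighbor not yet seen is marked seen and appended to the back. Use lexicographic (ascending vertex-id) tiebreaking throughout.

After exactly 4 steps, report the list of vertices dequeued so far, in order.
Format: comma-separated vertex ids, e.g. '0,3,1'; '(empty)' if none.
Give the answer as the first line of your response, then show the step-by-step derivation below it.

6,1,3,5

step 1: dequeue 6; queue=[1,3,5,7]; order=6
step 2: dequeue 1; queue=[3,5,7,2]; order=6,1
step 3: dequeue 3; queue=[5,7,2,0,4]; order=6,1,3
step 4: dequeue 5; queue=[7,2,0,4]; order=6,1,3,5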